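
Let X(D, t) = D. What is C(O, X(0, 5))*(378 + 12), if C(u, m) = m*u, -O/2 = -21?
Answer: 0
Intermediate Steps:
O = 42 (O = -2*(-21) = 42)
C(O, X(0, 5))*(378 + 12) = (0*42)*(378 + 12) = 0*390 = 0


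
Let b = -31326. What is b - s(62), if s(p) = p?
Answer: -31388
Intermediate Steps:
b - s(62) = -31326 - 1*62 = -31326 - 62 = -31388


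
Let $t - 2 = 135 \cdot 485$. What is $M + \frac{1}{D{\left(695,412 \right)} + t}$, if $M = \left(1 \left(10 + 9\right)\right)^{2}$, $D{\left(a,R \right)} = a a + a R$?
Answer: $\frac{301377963}{834842} \approx 361.0$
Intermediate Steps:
$t = 65477$ ($t = 2 + 135 \cdot 485 = 2 + 65475 = 65477$)
$D{\left(a,R \right)} = a^{2} + R a$
$M = 361$ ($M = \left(1 \cdot 19\right)^{2} = 19^{2} = 361$)
$M + \frac{1}{D{\left(695,412 \right)} + t} = 361 + \frac{1}{695 \left(412 + 695\right) + 65477} = 361 + \frac{1}{695 \cdot 1107 + 65477} = 361 + \frac{1}{769365 + 65477} = 361 + \frac{1}{834842} = \frac{301377963}{834842}$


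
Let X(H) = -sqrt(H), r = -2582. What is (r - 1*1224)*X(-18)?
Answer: 11418*I*sqrt(2) ≈ 16147.0*I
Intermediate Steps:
(r - 1*1224)*X(-18) = (-2582 - 1*1224)*(-sqrt(-18)) = (-2582 - 1224)*(-3*I*sqrt(2)) = -(-11418)*I*sqrt(2) = 11418*I*sqrt(2)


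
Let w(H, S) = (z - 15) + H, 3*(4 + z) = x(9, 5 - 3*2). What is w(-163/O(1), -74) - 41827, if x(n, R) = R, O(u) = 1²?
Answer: -126028/3 ≈ -42009.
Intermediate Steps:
O(u) = 1
z = -13/3 (z = -4 + (5 - 3*2)/3 = -4 + (5 - 6)/3 = -4 + (⅓)*(-1) = -4 - ⅓ = -13/3 ≈ -4.3333)
w(H, S) = -58/3 + H (w(H, S) = (-13/3 - 15) + H = -58/3 + H)
w(-163/O(1), -74) - 41827 = (-58/3 - 163/1) - 41827 = (-58/3 - 163*1) - 41827 = (-58/3 - 163) - 41827 = -547/3 - 41827 = -126028/3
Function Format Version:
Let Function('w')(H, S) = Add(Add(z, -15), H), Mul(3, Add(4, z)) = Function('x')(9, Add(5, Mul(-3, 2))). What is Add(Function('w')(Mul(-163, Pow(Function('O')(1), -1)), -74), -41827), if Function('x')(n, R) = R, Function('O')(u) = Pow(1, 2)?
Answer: Rational(-126028, 3) ≈ -42009.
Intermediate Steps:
Function('O')(u) = 1
z = Rational(-13, 3) (z = Add(-4, Mul(Rational(1, 3), Add(5, Mul(-3, 2)))) = Add(-4, Mul(Rational(1, 3), Add(5, -6))) = Add(-4, Mul(Rational(1, 3), -1)) = Add(-4, Rational(-1, 3)) = Rational(-13, 3) ≈ -4.3333)
Function('w')(H, S) = Add(Rational(-58, 3), H) (Function('w')(H, S) = Add(Add(Rational(-13, 3), -15), H) = Add(Rational(-58, 3), H))
Add(Function('w')(Mul(-163, Pow(Function('O')(1), -1)), -74), -41827) = Add(Add(Rational(-58, 3), Mul(-163, Pow(1, -1))), -41827) = Add(Add(Rational(-58, 3), Mul(-163, 1)), -41827) = Add(Add(Rational(-58, 3), -163), -41827) = Add(Rational(-547, 3), -41827) = Rational(-126028, 3)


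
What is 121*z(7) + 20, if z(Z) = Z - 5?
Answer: 262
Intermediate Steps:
z(Z) = -5 + Z
121*z(7) + 20 = 121*(-5 + 7) + 20 = 121*2 + 20 = 242 + 20 = 262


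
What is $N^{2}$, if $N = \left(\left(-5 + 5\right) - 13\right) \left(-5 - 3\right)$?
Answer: $10816$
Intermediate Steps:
$N = 104$ ($N = \left(0 - 13\right) \left(-8\right) = \left(-13\right) \left(-8\right) = 104$)
$N^{2} = 104^{2} = 10816$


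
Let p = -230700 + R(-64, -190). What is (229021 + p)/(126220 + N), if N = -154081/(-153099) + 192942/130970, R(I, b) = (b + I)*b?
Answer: 467006573426715/1265467200861214 ≈ 0.36904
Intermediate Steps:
R(I, b) = b*(I + b) (R(I, b) = (I + b)*b = b*(I + b))
p = -182440 (p = -230700 - 190*(-64 - 190) = -230700 - 190*(-254) = -230700 + 48260 = -182440)
N = 24859607914/10025688015 (N = -154081*(-1/153099) + 192942*(1/130970) = 154081/153099 + 96471/65485 = 24859607914/10025688015 ≈ 2.4796)
(229021 + p)/(126220 + N) = (229021 - 182440)/(126220 + 24859607914/10025688015) = 46581/(1265467200861214/10025688015) = 46581*(10025688015/1265467200861214) = 467006573426715/1265467200861214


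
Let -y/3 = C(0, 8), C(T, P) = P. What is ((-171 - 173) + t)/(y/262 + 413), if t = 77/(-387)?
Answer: -17449855/20933217 ≈ -0.83360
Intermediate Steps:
y = -24 (y = -3*8 = -24)
t = -77/387 (t = 77*(-1/387) = -77/387 ≈ -0.19897)
((-171 - 173) + t)/(y/262 + 413) = ((-171 - 173) - 77/387)/(-24/262 + 413) = (-344 - 77/387)/(-24*1/262 + 413) = -133205/(387*(-12/131 + 413)) = -133205/(387*54091/131) = -133205/387*131/54091 = -17449855/20933217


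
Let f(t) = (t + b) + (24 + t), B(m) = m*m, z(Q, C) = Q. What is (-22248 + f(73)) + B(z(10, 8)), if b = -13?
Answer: -21991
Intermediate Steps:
B(m) = m**2
f(t) = 11 + 2*t (f(t) = (t - 13) + (24 + t) = (-13 + t) + (24 + t) = 11 + 2*t)
(-22248 + f(73)) + B(z(10, 8)) = (-22248 + (11 + 2*73)) + 10**2 = (-22248 + (11 + 146)) + 100 = (-22248 + 157) + 100 = -22091 + 100 = -21991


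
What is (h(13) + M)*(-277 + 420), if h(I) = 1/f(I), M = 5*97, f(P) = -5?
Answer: 346632/5 ≈ 69326.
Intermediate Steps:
M = 485
h(I) = -1/5 (h(I) = 1/(-5) = -1/5)
(h(13) + M)*(-277 + 420) = (-1/5 + 485)*(-277 + 420) = (2424/5)*143 = 346632/5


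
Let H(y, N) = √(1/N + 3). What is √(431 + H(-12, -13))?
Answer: √(72839 + 13*√494)/13 ≈ 20.802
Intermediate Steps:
H(y, N) = √(3 + 1/N)
√(431 + H(-12, -13)) = √(431 + √(3 + 1/(-13))) = √(431 + √(3 - 1/13)) = √(431 + √(38/13)) = √(431 + √494/13)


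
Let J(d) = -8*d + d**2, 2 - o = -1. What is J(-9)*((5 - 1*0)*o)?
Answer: 2295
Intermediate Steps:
o = 3 (o = 2 - 1*(-1) = 2 + 1 = 3)
J(d) = d**2 - 8*d
J(-9)*((5 - 1*0)*o) = (-9*(-8 - 9))*((5 - 1*0)*3) = (-9*(-17))*((5 + 0)*3) = 153*(5*3) = 153*15 = 2295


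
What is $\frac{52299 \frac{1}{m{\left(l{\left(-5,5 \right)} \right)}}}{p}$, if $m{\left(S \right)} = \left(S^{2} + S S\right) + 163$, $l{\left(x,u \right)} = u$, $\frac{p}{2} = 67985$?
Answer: $\frac{17433}{9653870} \approx 0.0018058$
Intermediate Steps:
$p = 135970$ ($p = 2 \cdot 67985 = 135970$)
$m{\left(S \right)} = 163 + 2 S^{2}$ ($m{\left(S \right)} = \left(S^{2} + S^{2}\right) + 163 = 2 S^{2} + 163 = 163 + 2 S^{2}$)
$\frac{52299 \frac{1}{m{\left(l{\left(-5,5 \right)} \right)}}}{p} = \frac{52299 \frac{1}{163 + 2 \cdot 5^{2}}}{135970} = \frac{52299}{163 + 2 \cdot 25} \cdot \frac{1}{135970} = \frac{52299}{163 + 50} \cdot \frac{1}{135970} = \frac{52299}{213} \cdot \frac{1}{135970} = 52299 \cdot \frac{1}{213} \cdot \frac{1}{135970} = \frac{17433}{71} \cdot \frac{1}{135970} = \frac{17433}{9653870}$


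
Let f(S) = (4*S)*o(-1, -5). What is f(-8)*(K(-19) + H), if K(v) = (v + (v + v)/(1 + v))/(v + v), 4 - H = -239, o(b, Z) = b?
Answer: 70112/9 ≈ 7790.2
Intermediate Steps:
H = 243 (H = 4 - 1*(-239) = 4 + 239 = 243)
f(S) = -4*S (f(S) = (4*S)*(-1) = -4*S)
K(v) = (v + 2*v/(1 + v))/(2*v) (K(v) = (v + (2*v)/(1 + v))/((2*v)) = (v + 2*v/(1 + v))*(1/(2*v)) = (v + 2*v/(1 + v))/(2*v))
f(-8)*(K(-19) + H) = (-4*(-8))*((3 - 19)/(2*(1 - 19)) + 243) = 32*((½)*(-16)/(-18) + 243) = 32*((½)*(-1/18)*(-16) + 243) = 32*(4/9 + 243) = 32*(2191/9) = 70112/9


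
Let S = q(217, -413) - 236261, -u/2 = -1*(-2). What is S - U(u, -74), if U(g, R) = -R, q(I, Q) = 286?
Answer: -236049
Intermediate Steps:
u = -4 (u = -(-2)*(-2) = -2*2 = -4)
S = -235975 (S = 286 - 236261 = -235975)
S - U(u, -74) = -235975 - (-1)*(-74) = -235975 - 1*74 = -235975 - 74 = -236049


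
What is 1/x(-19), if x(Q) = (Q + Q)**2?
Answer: 1/1444 ≈ 0.00069252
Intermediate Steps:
x(Q) = 4*Q**2 (x(Q) = (2*Q)**2 = 4*Q**2)
1/x(-19) = 1/(4*(-19)**2) = 1/(4*361) = 1/1444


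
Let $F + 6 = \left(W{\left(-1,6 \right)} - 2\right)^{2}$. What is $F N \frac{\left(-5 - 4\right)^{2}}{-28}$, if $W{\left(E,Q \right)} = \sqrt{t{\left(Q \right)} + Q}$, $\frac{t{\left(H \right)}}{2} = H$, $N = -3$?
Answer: $\frac{972}{7} - \frac{729 \sqrt{2}}{7} \approx -8.4231$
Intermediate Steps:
$t{\left(H \right)} = 2 H$
$W{\left(E,Q \right)} = \sqrt{3} \sqrt{Q}$ ($W{\left(E,Q \right)} = \sqrt{2 Q + Q} = \sqrt{3 Q} = \sqrt{3} \sqrt{Q}$)
$F = -6 + \left(-2 + 3 \sqrt{2}\right)^{2}$ ($F = -6 + \left(\sqrt{3} \sqrt{6} - 2\right)^{2} = -6 + \left(3 \sqrt{2} - 2\right)^{2} = -6 + \left(-2 + 3 \sqrt{2}\right)^{2} \approx -0.97056$)
$F N \frac{\left(-5 - 4\right)^{2}}{-28} = \left(16 - 12 \sqrt{2}\right) \left(-3\right) \frac{\left(-5 - 4\right)^{2}}{-28} = \left(-48 + 36 \sqrt{2}\right) \left(-9\right)^{2} \left(- \frac{1}{28}\right) = \left(-48 + 36 \sqrt{2}\right) 81 \left(- \frac{1}{28}\right) = \left(-48 + 36 \sqrt{2}\right) \left(- \frac{81}{28}\right) = \frac{972}{7} - \frac{729 \sqrt{2}}{7}$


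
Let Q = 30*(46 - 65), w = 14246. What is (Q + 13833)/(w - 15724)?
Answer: -13263/1478 ≈ -8.9736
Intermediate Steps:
Q = -570 (Q = 30*(-19) = -570)
(Q + 13833)/(w - 15724) = (-570 + 13833)/(14246 - 15724) = 13263/(-1478) = 13263*(-1/1478) = -13263/1478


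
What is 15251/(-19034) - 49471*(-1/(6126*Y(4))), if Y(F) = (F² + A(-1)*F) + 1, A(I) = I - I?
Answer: -161659657/495559707 ≈ -0.32622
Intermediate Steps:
A(I) = 0
Y(F) = 1 + F² (Y(F) = (F² + 0*F) + 1 = (F² + 0) + 1 = F² + 1 = 1 + F²)
15251/(-19034) - 49471*(-1/(6126*Y(4))) = 15251/(-19034) - 49471*(-1/(6126*(1 + 4²))) = 15251*(-1/19034) - 49471*(-1/(6126*(1 + 16))) = -15251/19034 - 49471/(17*(-6126)) = -15251/19034 - 49471/(-104142) = -15251/19034 - 49471*(-1/104142) = -15251/19034 + 49471/104142 = -161659657/495559707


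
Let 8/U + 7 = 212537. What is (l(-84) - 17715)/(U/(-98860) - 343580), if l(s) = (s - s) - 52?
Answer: 46662173452325/902357716820501 ≈ 0.051711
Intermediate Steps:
U = 4/106265 (U = 8/(-7 + 212537) = 8/212530 = 8*(1/212530) = 4/106265 ≈ 3.7642e-5)
l(s) = -52 (l(s) = 0 - 52 = -52)
(l(-84) - 17715)/(U/(-98860) - 343580) = (-52 - 17715)/((4/106265)/(-98860) - 343580) = -17767/((4/106265)*(-1/98860) - 343580) = -17767/(-1/2626339475 - 343580) = -17767/(-902357716820501/2626339475) = -17767*(-2626339475/902357716820501) = 46662173452325/902357716820501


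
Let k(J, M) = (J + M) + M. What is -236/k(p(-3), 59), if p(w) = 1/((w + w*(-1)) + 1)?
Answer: -236/119 ≈ -1.9832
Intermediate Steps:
p(w) = 1 (p(w) = 1/((w - w) + 1) = 1/(0 + 1) = 1/1 = 1)
k(J, M) = J + 2*M
-236/k(p(-3), 59) = -236/(1 + 2*59) = -236/(1 + 118) = -236/119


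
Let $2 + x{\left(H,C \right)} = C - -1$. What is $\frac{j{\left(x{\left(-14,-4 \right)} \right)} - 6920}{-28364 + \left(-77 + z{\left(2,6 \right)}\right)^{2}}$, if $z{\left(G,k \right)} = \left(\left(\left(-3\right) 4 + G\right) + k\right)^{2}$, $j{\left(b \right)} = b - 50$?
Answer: $\frac{6975}{24643} \approx 0.28304$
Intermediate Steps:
$x{\left(H,C \right)} = -1 + C$ ($x{\left(H,C \right)} = -2 + \left(C - -1\right) = -2 + \left(C + 1\right) = -2 + \left(1 + C\right) = -1 + C$)
$j{\left(b \right)} = -50 + b$ ($j{\left(b \right)} = b - 50 = -50 + b$)
$z{\left(G,k \right)} = \left(-12 + G + k\right)^{2}$ ($z{\left(G,k \right)} = \left(\left(-12 + G\right) + k\right)^{2} = \left(-12 + G + k\right)^{2}$)
$\frac{j{\left(x{\left(-14,-4 \right)} \right)} - 6920}{-28364 + \left(-77 + z{\left(2,6 \right)}\right)^{2}} = \frac{\left(-50 - 5\right) - 6920}{-28364 + \left(-77 + \left(-12 + 2 + 6\right)^{2}\right)^{2}} = \frac{\left(-50 - 5\right) - 6920}{-28364 + \left(-77 + \left(-4\right)^{2}\right)^{2}} = \frac{-55 - 6920}{-28364 + \left(-77 + 16\right)^{2}} = - \frac{6975}{-28364 + \left(-61\right)^{2}} = - \frac{6975}{-28364 + 3721} = - \frac{6975}{-24643} = \left(-6975\right) \left(- \frac{1}{24643}\right) = \frac{6975}{24643}$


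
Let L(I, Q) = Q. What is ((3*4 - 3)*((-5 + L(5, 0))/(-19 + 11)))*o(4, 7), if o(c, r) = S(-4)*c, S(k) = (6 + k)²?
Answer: 90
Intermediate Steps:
o(c, r) = 4*c (o(c, r) = (6 - 4)²*c = 2²*c = 4*c)
((3*4 - 3)*((-5 + L(5, 0))/(-19 + 11)))*o(4, 7) = ((3*4 - 3)*((-5 + 0)/(-19 + 11)))*(4*4) = ((12 - 3)*(-5/(-8)))*16 = (9*(-5*(-⅛)))*16 = (9*(5/8))*16 = (45/8)*16 = 90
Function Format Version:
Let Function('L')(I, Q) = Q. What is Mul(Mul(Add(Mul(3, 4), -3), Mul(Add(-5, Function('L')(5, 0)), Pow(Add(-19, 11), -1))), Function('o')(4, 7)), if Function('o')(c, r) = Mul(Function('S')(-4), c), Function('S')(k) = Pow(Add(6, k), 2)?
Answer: 90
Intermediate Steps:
Function('o')(c, r) = Mul(4, c) (Function('o')(c, r) = Mul(Pow(Add(6, -4), 2), c) = Mul(Pow(2, 2), c) = Mul(4, c))
Mul(Mul(Add(Mul(3, 4), -3), Mul(Add(-5, Function('L')(5, 0)), Pow(Add(-19, 11), -1))), Function('o')(4, 7)) = Mul(Mul(Add(Mul(3, 4), -3), Mul(Add(-5, 0), Pow(Add(-19, 11), -1))), Mul(4, 4)) = Mul(Mul(Add(12, -3), Mul(-5, Pow(-8, -1))), 16) = Mul(Mul(9, Mul(-5, Rational(-1, 8))), 16) = Mul(Mul(9, Rational(5, 8)), 16) = Mul(Rational(45, 8), 16) = 90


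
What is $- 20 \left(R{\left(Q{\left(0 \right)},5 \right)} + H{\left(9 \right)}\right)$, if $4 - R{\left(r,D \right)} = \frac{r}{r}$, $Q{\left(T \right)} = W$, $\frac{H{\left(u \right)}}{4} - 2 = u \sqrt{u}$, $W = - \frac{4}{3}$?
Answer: $-2380$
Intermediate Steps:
$W = - \frac{4}{3}$ ($W = \left(-4\right) \frac{1}{3} = - \frac{4}{3} \approx -1.3333$)
$H{\left(u \right)} = 8 + 4 u^{\frac{3}{2}}$ ($H{\left(u \right)} = 8 + 4 u \sqrt{u} = 8 + 4 u^{\frac{3}{2}}$)
$Q{\left(T \right)} = - \frac{4}{3}$
$R{\left(r,D \right)} = 3$ ($R{\left(r,D \right)} = 4 - \frac{r}{r} = 4 - 1 = 3$)
$- 20 \left(R{\left(Q{\left(0 \right)},5 \right)} + H{\left(9 \right)}\right) = - 20 \left(3 + \left(8 + 4 \cdot 9^{\frac{3}{2}}\right)\right) = - 20 \left(3 + \left(8 + 4 \cdot 27\right)\right) = - 20 \left(3 + \left(8 + 108\right)\right) = - 20 \left(3 + 116\right) = \left(-20\right) 119 = -2380$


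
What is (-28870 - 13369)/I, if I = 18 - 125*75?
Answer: 42239/9357 ≈ 4.5142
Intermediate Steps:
I = -9357 (I = 18 - 9375 = -9357)
(-28870 - 13369)/I = (-28870 - 13369)/(-9357) = -42239*(-1/9357) = 42239/9357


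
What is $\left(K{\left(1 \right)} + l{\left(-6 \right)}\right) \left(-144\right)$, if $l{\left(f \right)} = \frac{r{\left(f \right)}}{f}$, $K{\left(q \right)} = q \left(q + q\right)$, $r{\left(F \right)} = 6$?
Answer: $-144$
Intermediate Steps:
$K{\left(q \right)} = 2 q^{2}$ ($K{\left(q \right)} = q 2 q = 2 q^{2}$)
$l{\left(f \right)} = \frac{6}{f}$
$\left(K{\left(1 \right)} + l{\left(-6 \right)}\right) \left(-144\right) = \left(2 \cdot 1^{2} + \frac{6}{-6}\right) \left(-144\right) = \left(2 \cdot 1 + 6 \left(- \frac{1}{6}\right)\right) \left(-144\right) = \left(2 - 1\right) \left(-144\right) = 1 \left(-144\right) = -144$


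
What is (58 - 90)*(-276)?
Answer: 8832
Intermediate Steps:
(58 - 90)*(-276) = -32*(-276) = 8832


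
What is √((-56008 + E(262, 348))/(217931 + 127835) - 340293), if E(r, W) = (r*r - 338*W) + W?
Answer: 3*I*√1130096351031493/172883 ≈ 583.35*I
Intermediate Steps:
E(r, W) = r² - 337*W (E(r, W) = (r² - 338*W) + W = r² - 337*W)
√((-56008 + E(262, 348))/(217931 + 127835) - 340293) = √((-56008 + (262² - 337*348))/(217931 + 127835) - 340293) = √((-56008 + (68644 - 117276))/345766 - 340293) = √((-56008 - 48632)*(1/345766) - 340293) = √(-104640*1/345766 - 340293) = √(-52320/172883 - 340293) = √(-58830927039/172883) = 3*I*√1130096351031493/172883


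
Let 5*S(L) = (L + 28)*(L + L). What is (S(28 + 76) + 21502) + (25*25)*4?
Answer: 147466/5 ≈ 29493.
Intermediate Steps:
S(L) = 2*L*(28 + L)/5 (S(L) = ((L + 28)*(L + L))/5 = ((28 + L)*(2*L))/5 = (2*L*(28 + L))/5 = 2*L*(28 + L)/5)
(S(28 + 76) + 21502) + (25*25)*4 = (2*(28 + 76)*(28 + (28 + 76))/5 + 21502) + (25*25)*4 = ((2/5)*104*(28 + 104) + 21502) + 625*4 = ((2/5)*104*132 + 21502) + 2500 = (27456/5 + 21502) + 2500 = 134966/5 + 2500 = 147466/5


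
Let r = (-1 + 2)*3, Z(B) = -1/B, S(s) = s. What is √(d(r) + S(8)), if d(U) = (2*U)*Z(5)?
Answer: √170/5 ≈ 2.6077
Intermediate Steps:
r = 3 (r = 1*3 = 3)
d(U) = -2*U/5 (d(U) = (2*U)*(-1/5) = (2*U)*(-1*⅕) = (2*U)*(-⅕) = -2*U/5)
√(d(r) + S(8)) = √(-⅖*3 + 8) = √(-6/5 + 8) = √(34/5) = √170/5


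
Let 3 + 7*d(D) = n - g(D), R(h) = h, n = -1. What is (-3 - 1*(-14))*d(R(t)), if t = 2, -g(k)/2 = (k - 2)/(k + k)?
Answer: -44/7 ≈ -6.2857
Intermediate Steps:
g(k) = -(-2 + k)/k (g(k) = -2*(k - 2)/(k + k) = -2*(-2 + k)/(2*k) = -2*(-2 + k)*1/(2*k) = -(-2 + k)/k)
d(D) = -4/7 - (2 - D)/(7*D) (d(D) = -3/7 + (-1 - (2 - D)/D)/7 = -3/7 + (-⅐ - (2 - D)/(7*D)) = -4/7 - (2 - D)/(7*D))
(-3 - 1*(-14))*d(R(t)) = (-3 - 1*(-14))*((⅐)*(-2 - 3*2)/2) = (-3 + 14)*((⅐)*(½)*(-2 - 6)) = 11*((⅐)*(½)*(-8)) = 11*(-4/7) = -44/7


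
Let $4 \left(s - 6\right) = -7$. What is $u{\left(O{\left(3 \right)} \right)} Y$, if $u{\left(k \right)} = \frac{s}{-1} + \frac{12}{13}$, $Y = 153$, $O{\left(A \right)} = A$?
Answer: $- \frac{26469}{52} \approx -509.02$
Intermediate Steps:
$s = \frac{17}{4}$ ($s = 6 + \frac{1}{4} \left(-7\right) = 6 - \frac{7}{4} = \frac{17}{4} \approx 4.25$)
$u{\left(k \right)} = - \frac{173}{52}$ ($u{\left(k \right)} = \frac{17}{4 \left(-1\right)} + \frac{12}{13} = \frac{17}{4} \left(-1\right) + 12 \cdot \frac{1}{13} = - \frac{17}{4} + \frac{12}{13} = - \frac{173}{52}$)
$u{\left(O{\left(3 \right)} \right)} Y = \left(- \frac{173}{52}\right) 153 = - \frac{26469}{52}$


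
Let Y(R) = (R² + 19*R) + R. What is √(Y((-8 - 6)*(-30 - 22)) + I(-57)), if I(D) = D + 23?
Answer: √544510 ≈ 737.91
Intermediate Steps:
I(D) = 23 + D
Y(R) = R² + 20*R
√(Y((-8 - 6)*(-30 - 22)) + I(-57)) = √(((-8 - 6)*(-30 - 22))*(20 + (-8 - 6)*(-30 - 22)) + (23 - 57)) = √((-14*(-52))*(20 - 14*(-52)) - 34) = √(728*(20 + 728) - 34) = √(728*748 - 34) = √(544544 - 34) = √544510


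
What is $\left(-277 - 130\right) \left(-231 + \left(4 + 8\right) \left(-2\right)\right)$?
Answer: $103785$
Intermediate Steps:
$\left(-277 - 130\right) \left(-231 + \left(4 + 8\right) \left(-2\right)\right) = - 407 \left(-231 + 12 \left(-2\right)\right) = - 407 \left(-231 - 24\right) = \left(-407\right) \left(-255\right) = 103785$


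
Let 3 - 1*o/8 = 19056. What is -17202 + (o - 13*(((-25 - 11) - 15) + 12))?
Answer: -169119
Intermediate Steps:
o = -152424 (o = 24 - 8*19056 = 24 - 152448 = -152424)
-17202 + (o - 13*(((-25 - 11) - 15) + 12)) = -17202 + (-152424 - 13*(((-25 - 11) - 15) + 12)) = -17202 + (-152424 - 13*((-36 - 15) + 12)) = -17202 + (-152424 - 13*(-51 + 12)) = -17202 + (-152424 - 13*(-39)) = -17202 + (-152424 - 1*(-507)) = -17202 + (-152424 + 507) = -17202 - 151917 = -169119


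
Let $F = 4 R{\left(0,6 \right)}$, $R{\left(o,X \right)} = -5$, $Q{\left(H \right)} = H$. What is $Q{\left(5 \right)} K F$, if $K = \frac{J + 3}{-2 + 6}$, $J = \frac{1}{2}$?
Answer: $- \frac{175}{2} \approx -87.5$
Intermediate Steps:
$J = \frac{1}{2} \approx 0.5$
$F = -20$ ($F = 4 \left(-5\right) = -20$)
$K = \frac{7}{8}$ ($K = \frac{\frac{1}{2} + 3}{-2 + 6} = \frac{7}{2 \cdot 4} = \frac{7}{2} \cdot \frac{1}{4} = \frac{7}{8} \approx 0.875$)
$Q{\left(5 \right)} K F = 5 \cdot \frac{7}{8} \left(-20\right) = \frac{35}{8} \left(-20\right) = - \frac{175}{2}$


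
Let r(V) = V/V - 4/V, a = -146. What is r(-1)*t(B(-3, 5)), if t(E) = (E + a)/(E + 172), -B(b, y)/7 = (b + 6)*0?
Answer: -365/86 ≈ -4.2442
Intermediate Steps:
B(b, y) = 0 (B(b, y) = -7*(b + 6)*0 = -7*(6 + b)*0 = -7*0 = 0)
t(E) = (-146 + E)/(172 + E) (t(E) = (E - 146)/(E + 172) = (-146 + E)/(172 + E))
r(V) = 1 - 4/V
r(-1)*t(B(-3, 5)) = ((-4 - 1)/(-1))*((-146 + 0)/(172 + 0)) = (-1*(-5))*(-146/172) = 5*((1/172)*(-146)) = 5*(-73/86) = -365/86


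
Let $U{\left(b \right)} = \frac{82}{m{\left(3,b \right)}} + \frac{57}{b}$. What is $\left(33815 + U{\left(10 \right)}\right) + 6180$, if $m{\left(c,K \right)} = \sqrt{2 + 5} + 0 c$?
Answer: $\frac{400007}{10} + \frac{82 \sqrt{7}}{7} \approx 40032.0$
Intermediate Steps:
$m{\left(c,K \right)} = \sqrt{7}$ ($m{\left(c,K \right)} = \sqrt{7} + 0 = \sqrt{7}$)
$U{\left(b \right)} = \frac{57}{b} + \frac{82 \sqrt{7}}{7}$ ($U{\left(b \right)} = \frac{82}{\sqrt{7}} + \frac{57}{b} = 82 \frac{\sqrt{7}}{7} + \frac{57}{b} = \frac{82 \sqrt{7}}{7} + \frac{57}{b} = \frac{57}{b} + \frac{82 \sqrt{7}}{7}$)
$\left(33815 + U{\left(10 \right)}\right) + 6180 = \left(33815 + \left(\frac{57}{10} + \frac{82 \sqrt{7}}{7}\right)\right) + 6180 = \left(\frac{338207}{10} + \frac{82 \sqrt{7}}{7}\right) + 6180 = \frac{400007}{10} + \frac{82 \sqrt{7}}{7}$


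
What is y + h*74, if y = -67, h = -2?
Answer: -215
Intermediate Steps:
y + h*74 = -67 - 2*74 = -67 - 148 = -215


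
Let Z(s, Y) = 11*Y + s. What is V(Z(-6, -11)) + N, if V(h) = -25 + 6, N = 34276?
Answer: 34257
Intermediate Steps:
Z(s, Y) = s + 11*Y
V(h) = -19
V(Z(-6, -11)) + N = -19 + 34276 = 34257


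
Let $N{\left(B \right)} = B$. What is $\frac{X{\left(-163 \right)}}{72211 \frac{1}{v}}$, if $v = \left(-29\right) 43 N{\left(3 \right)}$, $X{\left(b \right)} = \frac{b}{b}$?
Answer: $- \frac{3741}{72211} \approx -0.051807$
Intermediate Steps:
$X{\left(b \right)} = 1$
$v = -3741$ ($v = \left(-29\right) 43 \cdot 3 = \left(-1247\right) 3 = -3741$)
$\frac{X{\left(-163 \right)}}{72211 \frac{1}{v}} = 1 \frac{1}{72211 \frac{1}{-3741}} = 1 \frac{1}{72211 \left(- \frac{1}{3741}\right)} = 1 \frac{1}{- \frac{72211}{3741}} = 1 \left(- \frac{3741}{72211}\right) = - \frac{3741}{72211}$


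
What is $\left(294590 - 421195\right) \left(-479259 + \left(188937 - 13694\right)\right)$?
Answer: $38489945680$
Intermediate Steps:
$\left(294590 - 421195\right) \left(-479259 + \left(188937 - 13694\right)\right) = - 126605 \left(-479259 + \left(188937 - 13694\right)\right) = - 126605 \left(-479259 + 175243\right) = \left(-126605\right) \left(-304016\right) = 38489945680$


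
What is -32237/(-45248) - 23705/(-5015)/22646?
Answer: 366221870037/513880133312 ≈ 0.71266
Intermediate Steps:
-32237/(-45248) - 23705/(-5015)/22646 = -32237*(-1/45248) - 23705*(-1/5015)*(1/22646) = 32237/45248 + (4741/1003)*(1/22646) = 32237/45248 + 4741/22713938 = 366221870037/513880133312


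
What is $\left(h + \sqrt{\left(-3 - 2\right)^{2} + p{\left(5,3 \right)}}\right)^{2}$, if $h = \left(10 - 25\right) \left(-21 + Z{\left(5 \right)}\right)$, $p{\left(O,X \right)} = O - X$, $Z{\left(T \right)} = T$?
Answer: $57627 + 1440 \sqrt{3} \approx 60121.0$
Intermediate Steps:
$h = 240$ ($h = \left(10 - 25\right) \left(-21 + 5\right) = \left(-15\right) \left(-16\right) = 240$)
$\left(h + \sqrt{\left(-3 - 2\right)^{2} + p{\left(5,3 \right)}}\right)^{2} = \left(240 + \sqrt{\left(-3 - 2\right)^{2} + \left(5 - 3\right)}\right)^{2} = \left(240 + \sqrt{\left(-5\right)^{2} + \left(5 - 3\right)}\right)^{2} = \left(240 + \sqrt{25 + 2}\right)^{2} = \left(240 + \sqrt{27}\right)^{2} = \left(240 + 3 \sqrt{3}\right)^{2}$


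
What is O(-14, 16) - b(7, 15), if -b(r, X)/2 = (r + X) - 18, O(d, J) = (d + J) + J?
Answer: 26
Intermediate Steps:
O(d, J) = d + 2*J (O(d, J) = (J + d) + J = d + 2*J)
b(r, X) = 36 - 2*X - 2*r (b(r, X) = -2*((r + X) - 18) = -2*((X + r) - 18) = -2*(-18 + X + r) = 36 - 2*X - 2*r)
O(-14, 16) - b(7, 15) = (-14 + 2*16) - (36 - 2*15 - 2*7) = (-14 + 32) - (36 - 30 - 14) = 18 - 1*(-8) = 18 + 8 = 26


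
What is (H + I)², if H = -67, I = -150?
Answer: 47089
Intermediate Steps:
(H + I)² = (-67 - 150)² = (-217)² = 47089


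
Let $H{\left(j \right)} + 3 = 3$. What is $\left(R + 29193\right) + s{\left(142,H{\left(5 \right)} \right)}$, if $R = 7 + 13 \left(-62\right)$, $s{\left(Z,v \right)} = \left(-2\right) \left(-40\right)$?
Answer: $28474$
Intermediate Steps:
$H{\left(j \right)} = 0$ ($H{\left(j \right)} = -3 + 3 = 0$)
$s{\left(Z,v \right)} = 80$
$R = -799$ ($R = 7 - 806 = -799$)
$\left(R + 29193\right) + s{\left(142,H{\left(5 \right)} \right)} = \left(-799 + 29193\right) + 80 = 28394 + 80 = 28474$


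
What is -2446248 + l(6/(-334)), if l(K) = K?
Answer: -408523419/167 ≈ -2.4462e+6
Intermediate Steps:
-2446248 + l(6/(-334)) = -2446248 + 6/(-334) = -2446248 + 6*(-1/334) = -2446248 - 3/167 = -408523419/167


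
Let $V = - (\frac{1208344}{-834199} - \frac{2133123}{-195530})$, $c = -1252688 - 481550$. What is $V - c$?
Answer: $\frac{282871630654860703}{163110930470} \approx 1.7342 \cdot 10^{6}$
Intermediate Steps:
$c = -1734238$ ($c = -1252688 - 481550 = -1734238$)
$V = - \frac{1543181571157}{163110930470}$ ($V = - (1208344 \left(- \frac{1}{834199}\right) - - \frac{2133123}{195530}) = - (- \frac{1208344}{834199} + \frac{2133123}{195530}) = \left(-1\right) \frac{1543181571157}{163110930470} = - \frac{1543181571157}{163110930470} \approx -9.4609$)
$V - c = - \frac{1543181571157}{163110930470} - -1734238 = - \frac{1543181571157}{163110930470} + 1734238 = \frac{282871630654860703}{163110930470}$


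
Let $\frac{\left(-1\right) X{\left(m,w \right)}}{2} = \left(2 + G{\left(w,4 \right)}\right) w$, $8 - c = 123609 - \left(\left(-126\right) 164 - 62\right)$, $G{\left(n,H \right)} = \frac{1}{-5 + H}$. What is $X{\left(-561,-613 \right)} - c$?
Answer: $145553$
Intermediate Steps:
$c = -144327$ ($c = 8 - \left(123609 - \left(\left(-126\right) 164 - 62\right)\right) = 8 - \left(123609 - \left(-20664 - 62\right)\right) = 8 - \left(123609 - -20726\right) = 8 - \left(123609 + 20726\right) = 8 - 144335 = -144327$)
$X{\left(m,w \right)} = - 2 w$ ($X{\left(m,w \right)} = - 2 \left(2 + \frac{1}{-5 + 4}\right) w = - 2 \left(2 + \frac{1}{-1}\right) w = - 2 \left(2 - 1\right) w = - 2 \cdot 1 w = - 2 w$)
$X{\left(-561,-613 \right)} - c = \left(-2\right) \left(-613\right) - -144327 = 1226 + 144327 = 145553$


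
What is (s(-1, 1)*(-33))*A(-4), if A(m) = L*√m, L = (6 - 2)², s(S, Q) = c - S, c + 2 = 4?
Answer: -3168*I ≈ -3168.0*I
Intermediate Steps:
c = 2 (c = -2 + 4 = 2)
s(S, Q) = 2 - S
L = 16 (L = 4² = 16)
A(m) = 16*√m
(s(-1, 1)*(-33))*A(-4) = ((2 - 1*(-1))*(-33))*(16*√(-4)) = ((2 + 1)*(-33))*(16*(2*I)) = (3*(-33))*(32*I) = -3168*I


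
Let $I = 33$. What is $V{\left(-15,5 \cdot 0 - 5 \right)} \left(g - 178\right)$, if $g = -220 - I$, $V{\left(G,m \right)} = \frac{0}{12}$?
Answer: $0$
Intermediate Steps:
$V{\left(G,m \right)} = 0$ ($V{\left(G,m \right)} = 0 \cdot \frac{1}{12} = 0$)
$g = -253$ ($g = -220 - 33 = -253$)
$V{\left(-15,5 \cdot 0 - 5 \right)} \left(g - 178\right) = 0 \left(-253 - 178\right) = 0 \left(-431\right) = 0$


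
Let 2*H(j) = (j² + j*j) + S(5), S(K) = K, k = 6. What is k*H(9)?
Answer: 501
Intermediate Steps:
H(j) = 5/2 + j² (H(j) = ((j² + j*j) + 5)/2 = ((j² + j²) + 5)/2 = (2*j² + 5)/2 = (5 + 2*j²)/2 = 5/2 + j²)
k*H(9) = 6*(5/2 + 9²) = 6*(5/2 + 81) = 6*(167/2) = 501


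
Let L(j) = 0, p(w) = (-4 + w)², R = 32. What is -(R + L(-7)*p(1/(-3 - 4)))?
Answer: -32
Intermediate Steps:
-(R + L(-7)*p(1/(-3 - 4))) = -(32 + 0*(-4 + 1/(-3 - 4))²) = -(32 + 0*(-4 + 1/(-7))²) = -(32 + 0*(-4 - ⅐)²) = -(32 + 0*(-29/7)²) = -(32 + 0*(841/49)) = -(32 + 0) = -1*32 = -32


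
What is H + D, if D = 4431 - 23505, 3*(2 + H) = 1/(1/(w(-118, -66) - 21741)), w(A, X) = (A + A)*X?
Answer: -21131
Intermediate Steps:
w(A, X) = 2*A*X (w(A, X) = (2*A)*X = 2*A*X)
H = -2057 (H = -2 + 1/(3*(1/(2*(-118)*(-66) - 21741))) = -2 + 1/(3*(1/(15576 - 21741))) = -2 + 1/(3*(1/(-6165))) = -2 + 1/(3*(-1/6165)) = -2 + (⅓)*(-6165) = -2 - 2055 = -2057)
D = -19074
H + D = -2057 - 19074 = -21131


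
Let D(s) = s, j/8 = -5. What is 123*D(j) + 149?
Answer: -4771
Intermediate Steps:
j = -40 (j = 8*(-5) = -40)
123*D(j) + 149 = 123*(-40) + 149 = -4920 + 149 = -4771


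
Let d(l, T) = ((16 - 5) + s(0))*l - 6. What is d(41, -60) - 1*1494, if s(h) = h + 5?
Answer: -844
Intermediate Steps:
s(h) = 5 + h
d(l, T) = -6 + 16*l (d(l, T) = ((16 - 5) + (5 + 0))*l - 6 = (11 + 5)*l - 6 = 16*l - 6 = -6 + 16*l)
d(41, -60) - 1*1494 = (-6 + 16*41) - 1*1494 = (-6 + 656) - 1494 = 650 - 1494 = -844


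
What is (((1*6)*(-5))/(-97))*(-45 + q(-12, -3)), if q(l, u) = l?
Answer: -1710/97 ≈ -17.629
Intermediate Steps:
(((1*6)*(-5))/(-97))*(-45 + q(-12, -3)) = (((1*6)*(-5))/(-97))*(-45 - 12) = ((6*(-5))*(-1/97))*(-57) = -30*(-1/97)*(-57) = (30/97)*(-57) = -1710/97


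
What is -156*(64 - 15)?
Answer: -7644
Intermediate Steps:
-156*(64 - 15) = -156*49 = -7644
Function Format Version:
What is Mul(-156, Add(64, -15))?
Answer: -7644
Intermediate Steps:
Mul(-156, Add(64, -15)) = Mul(-156, 49) = -7644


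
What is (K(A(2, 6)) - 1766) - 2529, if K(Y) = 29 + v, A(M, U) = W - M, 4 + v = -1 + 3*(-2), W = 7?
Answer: -4277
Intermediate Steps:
v = -11 (v = -4 + (-1 + 3*(-2)) = -4 + (-1 - 6) = -4 - 7 = -11)
A(M, U) = 7 - M
K(Y) = 18 (K(Y) = 29 - 11 = 18)
(K(A(2, 6)) - 1766) - 2529 = (18 - 1766) - 2529 = -1748 - 2529 = -4277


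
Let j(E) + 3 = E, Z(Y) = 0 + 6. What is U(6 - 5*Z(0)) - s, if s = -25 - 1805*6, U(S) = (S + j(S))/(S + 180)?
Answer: 564443/52 ≈ 10855.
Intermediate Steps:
Z(Y) = 6
j(E) = -3 + E
U(S) = (-3 + 2*S)/(180 + S) (U(S) = (S + (-3 + S))/(S + 180) = (-3 + 2*S)/(180 + S))
s = -10855 (s = -25 - 95*114 = -25 - 10830 = -10855)
U(6 - 5*Z(0)) - s = (-3 + 2*(6 - 5*6))/(180 + (6 - 5*6)) - 1*(-10855) = (-3 + 2*(6 - 30))/(180 + (6 - 30)) + 10855 = (-3 + 2*(-24))/(180 - 24) + 10855 = (-3 - 48)/156 + 10855 = (1/156)*(-51) + 10855 = -17/52 + 10855 = 564443/52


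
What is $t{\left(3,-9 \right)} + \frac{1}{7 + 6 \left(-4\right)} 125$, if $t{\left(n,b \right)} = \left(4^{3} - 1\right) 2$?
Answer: $\frac{2017}{17} \approx 118.65$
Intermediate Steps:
$t{\left(n,b \right)} = 126$ ($t{\left(n,b \right)} = \left(64 - 1\right) 2 = 63 \cdot 2 = 126$)
$t{\left(3,-9 \right)} + \frac{1}{7 + 6 \left(-4\right)} 125 = 126 + \frac{1}{7 + 6 \left(-4\right)} 125 = 126 + \frac{1}{7 - 24} \cdot 125 = 126 + \frac{1}{-17} \cdot 125 = 126 - \frac{125}{17} = \frac{2017}{17}$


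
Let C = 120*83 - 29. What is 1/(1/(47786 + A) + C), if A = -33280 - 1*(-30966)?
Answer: 45472/451582433 ≈ 0.00010069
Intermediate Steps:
C = 9931 (C = 9960 - 29 = 9931)
A = -2314 (A = -33280 + 30966 = -2314)
1/(1/(47786 + A) + C) = 1/(1/(47786 - 2314) + 9931) = 1/(1/45472 + 9931) = 1/(451582433/45472) = 45472/451582433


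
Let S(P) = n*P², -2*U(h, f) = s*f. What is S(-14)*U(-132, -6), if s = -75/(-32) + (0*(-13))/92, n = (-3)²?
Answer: 99225/8 ≈ 12403.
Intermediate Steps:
n = 9
s = 75/32 (s = -75*(-1/32) + 0*(1/92) = 75/32 + 0 = 75/32 ≈ 2.3438)
U(h, f) = -75*f/64
S(P) = 9*P²
S(-14)*U(-132, -6) = (9*(-14)²)*(-75/64*(-6)) = (9*196)*(225/32) = 1764*(225/32) = 99225/8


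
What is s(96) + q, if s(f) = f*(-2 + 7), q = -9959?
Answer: -9479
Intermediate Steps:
s(f) = 5*f (s(f) = f*5 = 5*f)
s(96) + q = 5*96 - 9959 = 480 - 9959 = -9479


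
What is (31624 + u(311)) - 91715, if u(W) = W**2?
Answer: 36630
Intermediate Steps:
(31624 + u(311)) - 91715 = (31624 + 311**2) - 91715 = (31624 + 96721) - 91715 = 128345 - 91715 = 36630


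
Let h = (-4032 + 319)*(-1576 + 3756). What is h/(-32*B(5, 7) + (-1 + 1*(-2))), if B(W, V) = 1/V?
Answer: 56660380/53 ≈ 1.0691e+6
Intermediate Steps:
h = -8094340 (h = -3713*2180 = -8094340)
h/(-32*B(5, 7) + (-1 + 1*(-2))) = -8094340/(-32/7 + (-1 + 1*(-2))) = -8094340/(-32*⅐ + (-1 - 2)) = -8094340/(-32/7 - 3) = -8094340/(-53/7) = -8094340*(-7/53) = 56660380/53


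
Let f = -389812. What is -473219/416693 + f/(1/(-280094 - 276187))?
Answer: 90357797406434977/416693 ≈ 2.1684e+11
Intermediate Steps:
-473219/416693 + f/(1/(-280094 - 276187)) = -473219/416693 - 389812/(1/(-280094 - 276187)) = -473219*1/416693 - 389812/(1/(-556281)) = -473219/416693 - 389812/(-1/556281) = -473219/416693 - 389812*(-556281) = -473219/416693 + 216845009172 = 90357797406434977/416693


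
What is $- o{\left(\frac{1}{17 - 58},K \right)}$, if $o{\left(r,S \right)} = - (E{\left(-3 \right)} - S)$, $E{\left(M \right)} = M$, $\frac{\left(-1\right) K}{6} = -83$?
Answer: $-501$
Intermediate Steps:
$K = 498$ ($K = \left(-6\right) \left(-83\right) = 498$)
$o{\left(r,S \right)} = 3 + S$ ($o{\left(r,S \right)} = - (-3 - S) = 3 + S$)
$- o{\left(\frac{1}{17 - 58},K \right)} = - (3 + 498) = \left(-1\right) 501 = -501$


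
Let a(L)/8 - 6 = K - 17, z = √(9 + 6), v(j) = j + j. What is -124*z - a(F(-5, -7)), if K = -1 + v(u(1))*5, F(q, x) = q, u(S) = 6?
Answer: -384 - 124*√15 ≈ -864.25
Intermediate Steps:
v(j) = 2*j
z = √15 ≈ 3.8730
K = 59 (K = -1 + (2*6)*5 = -1 + 12*5 = -1 + 60 = 59)
a(L) = 384 (a(L) = 48 + 8*(59 - 17) = 48 + 8*42 = 48 + 336 = 384)
-124*z - a(F(-5, -7)) = -124*√15 - 1*384 = -124*√15 - 384 = -384 - 124*√15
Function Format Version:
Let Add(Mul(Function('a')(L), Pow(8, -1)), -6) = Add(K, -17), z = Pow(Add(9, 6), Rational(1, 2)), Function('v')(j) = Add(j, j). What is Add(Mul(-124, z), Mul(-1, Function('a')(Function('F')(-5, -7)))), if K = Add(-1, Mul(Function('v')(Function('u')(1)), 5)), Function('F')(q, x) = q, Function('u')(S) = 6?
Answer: Add(-384, Mul(-124, Pow(15, Rational(1, 2)))) ≈ -864.25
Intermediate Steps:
Function('v')(j) = Mul(2, j)
z = Pow(15, Rational(1, 2)) ≈ 3.8730
K = 59 (K = Add(-1, Mul(Mul(2, 6), 5)) = Add(-1, Mul(12, 5)) = Add(-1, 60) = 59)
Function('a')(L) = 384 (Function('a')(L) = Add(48, Mul(8, Add(59, -17))) = Add(48, Mul(8, 42)) = Add(48, 336) = 384)
Add(Mul(-124, z), Mul(-1, Function('a')(Function('F')(-5, -7)))) = Add(Mul(-124, Pow(15, Rational(1, 2))), Mul(-1, 384)) = Add(Mul(-124, Pow(15, Rational(1, 2))), -384) = Add(-384, Mul(-124, Pow(15, Rational(1, 2))))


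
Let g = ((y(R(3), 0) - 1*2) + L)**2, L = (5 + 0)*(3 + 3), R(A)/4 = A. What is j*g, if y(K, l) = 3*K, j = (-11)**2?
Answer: 495616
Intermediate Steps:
R(A) = 4*A
j = 121
L = 30 (L = 5*6 = 30)
g = 4096 (g = ((3*(4*3) - 1*2) + 30)**2 = ((3*12 - 2) + 30)**2 = ((36 - 2) + 30)**2 = (34 + 30)**2 = 64**2 = 4096)
j*g = 121*4096 = 495616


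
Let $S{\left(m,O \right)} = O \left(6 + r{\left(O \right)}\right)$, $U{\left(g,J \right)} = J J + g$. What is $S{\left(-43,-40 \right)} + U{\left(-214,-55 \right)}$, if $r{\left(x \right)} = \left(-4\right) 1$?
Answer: $2731$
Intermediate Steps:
$U{\left(g,J \right)} = g + J^{2}$ ($U{\left(g,J \right)} = J^{2} + g = g + J^{2}$)
$r{\left(x \right)} = -4$
$S{\left(m,O \right)} = 2 O$ ($S{\left(m,O \right)} = O \left(6 - 4\right) = O 2 = 2 O$)
$S{\left(-43,-40 \right)} + U{\left(-214,-55 \right)} = 2 \left(-40\right) - \left(214 - \left(-55\right)^{2}\right) = -80 + \left(-214 + 3025\right) = -80 + 2811 = 2731$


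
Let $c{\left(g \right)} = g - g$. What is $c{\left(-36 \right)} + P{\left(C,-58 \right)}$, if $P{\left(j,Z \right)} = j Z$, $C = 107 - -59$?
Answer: $-9628$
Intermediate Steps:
$c{\left(g \right)} = 0$
$C = 166$ ($C = 107 + 59 = 166$)
$P{\left(j,Z \right)} = Z j$
$c{\left(-36 \right)} + P{\left(C,-58 \right)} = 0 - 9628 = -9628$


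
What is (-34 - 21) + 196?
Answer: 141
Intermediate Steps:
(-34 - 21) + 196 = -55 + 196 = 141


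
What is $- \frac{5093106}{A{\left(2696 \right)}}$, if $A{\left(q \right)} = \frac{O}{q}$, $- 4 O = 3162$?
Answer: $\frac{9154009184}{527} \approx 1.737 \cdot 10^{7}$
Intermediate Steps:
$O = - \frac{1581}{2}$ ($O = \left(- \frac{1}{4}\right) 3162 = - \frac{1581}{2} \approx -790.5$)
$A{\left(q \right)} = - \frac{1581}{2 q}$
$- \frac{5093106}{A{\left(2696 \right)}} = - \frac{5093106}{\left(- \frac{1581}{2}\right) \frac{1}{2696}} = - \frac{5093106}{- \frac{1581}{5392}} = \left(-5093106\right) \left(- \frac{5392}{1581}\right) = \frac{9154009184}{527}$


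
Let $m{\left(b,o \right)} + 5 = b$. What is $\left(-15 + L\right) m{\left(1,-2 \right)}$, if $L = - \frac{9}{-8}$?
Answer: $\frac{111}{2} \approx 55.5$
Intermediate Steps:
$m{\left(b,o \right)} = -5 + b$
$L = \frac{9}{8}$ ($L = \left(-9\right) \left(- \frac{1}{8}\right) = \frac{9}{8} \approx 1.125$)
$\left(-15 + L\right) m{\left(1,-2 \right)} = \left(-15 + \frac{9}{8}\right) \left(-5 + 1\right) = \left(- \frac{111}{8}\right) \left(-4\right) = \frac{111}{2}$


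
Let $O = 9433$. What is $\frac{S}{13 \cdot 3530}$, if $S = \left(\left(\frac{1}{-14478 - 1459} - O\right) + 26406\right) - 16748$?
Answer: $\frac{1792912}{365674465} \approx 0.004903$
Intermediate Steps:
$S = \frac{3585824}{15937}$ ($S = \left(\left(\frac{1}{-14478 - 1459} - 9433\right) + 26406\right) - 16748 = \left(\left(\frac{1}{-15937} - 9433\right) + 26406\right) - 16748 = \left(\left(- \frac{1}{15937} - 9433\right) + 26406\right) - 16748 = \left(- \frac{150333722}{15937} + 26406\right) - 16748 = \frac{270498700}{15937} - 16748 = \frac{3585824}{15937} \approx 225.0$)
$\frac{S}{13 \cdot 3530} = \frac{3585824}{15937 \cdot 13 \cdot 3530} = \frac{3585824}{15937 \cdot 45890} = \frac{3585824}{15937} \cdot \frac{1}{45890} = \frac{1792912}{365674465}$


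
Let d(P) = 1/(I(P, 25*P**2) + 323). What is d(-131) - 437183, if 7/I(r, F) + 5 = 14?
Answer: -1273951253/2914 ≈ -4.3718e+5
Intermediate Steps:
I(r, F) = 7/9 (I(r, F) = 7/(-5 + 14) = 7/9)
d(P) = 9/2914 (d(P) = 1/(7/9 + 323) = 1/(2914/9) = 9/2914)
d(-131) - 437183 = 9/2914 - 437183 = -1273951253/2914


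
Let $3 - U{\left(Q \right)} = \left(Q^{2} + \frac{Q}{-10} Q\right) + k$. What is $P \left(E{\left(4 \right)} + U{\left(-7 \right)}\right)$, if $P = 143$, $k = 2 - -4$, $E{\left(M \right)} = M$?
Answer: $- \frac{61633}{10} \approx -6163.3$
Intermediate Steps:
$k = 6$ ($k = 2 + 4 = 6$)
$U{\left(Q \right)} = -3 - \frac{9 Q^{2}}{10}$ ($U{\left(Q \right)} = 3 - \left(\left(Q^{2} + \frac{Q}{-10} Q\right) + 6\right) = 3 - \left(\left(Q^{2} + Q \left(- \frac{1}{10}\right) Q\right) + 6\right) = 3 - \left(\left(Q^{2} + - \frac{Q}{10} Q\right) + 6\right) = 3 - \left(\left(Q^{2} - \frac{Q^{2}}{10}\right) + 6\right) = 3 - \left(\frac{9 Q^{2}}{10} + 6\right) = 3 - \left(6 + \frac{9 Q^{2}}{10}\right) = -3 - \frac{9 Q^{2}}{10}$)
$P \left(E{\left(4 \right)} + U{\left(-7 \right)}\right) = 143 \left(4 - \left(3 + \frac{9 \left(-7\right)^{2}}{10}\right)\right) = 143 \left(4 - \frac{471}{10}\right) = 143 \left(- \frac{431}{10}\right) = - \frac{61633}{10}$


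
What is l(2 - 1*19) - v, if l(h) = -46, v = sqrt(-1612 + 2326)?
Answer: -46 - sqrt(714) ≈ -72.721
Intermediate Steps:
v = sqrt(714) ≈ 26.721
l(2 - 1*19) - v = -46 - sqrt(714)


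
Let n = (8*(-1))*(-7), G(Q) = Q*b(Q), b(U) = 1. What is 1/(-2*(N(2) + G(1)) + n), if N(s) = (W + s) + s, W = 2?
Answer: 1/42 ≈ 0.023810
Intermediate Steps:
N(s) = 2 + 2*s (N(s) = (2 + s) + s = 2 + 2*s)
G(Q) = Q (G(Q) = Q*1 = Q)
n = 56 (n = -8*(-7) = 56)
1/(-2*(N(2) + G(1)) + n) = 1/(-2*((2 + 2*2) + 1) + 56) = 1/(-2*((2 + 4) + 1) + 56) = 1/(-2*(6 + 1) + 56) = 1/(-2*7 + 56) = 1/(-14 + 56) = 1/42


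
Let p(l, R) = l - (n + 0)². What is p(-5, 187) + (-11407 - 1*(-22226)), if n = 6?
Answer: 10778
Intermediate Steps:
p(l, R) = -36 + l (p(l, R) = l - (6 + 0)² = l - 1*6² = l - 1*36 = l - 36 = -36 + l)
p(-5, 187) + (-11407 - 1*(-22226)) = (-36 - 5) + (-11407 - 1*(-22226)) = -41 + (-11407 + 22226) = -41 + 10819 = 10778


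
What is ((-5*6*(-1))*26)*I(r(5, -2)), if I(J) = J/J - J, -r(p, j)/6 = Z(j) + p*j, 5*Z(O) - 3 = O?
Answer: -45084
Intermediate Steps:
Z(O) = ⅗ + O/5
r(p, j) = -18/5 - 6*j/5 - 6*j*p (r(p, j) = -6*((⅗ + j/5) + p*j) = -6*((⅗ + j/5) + j*p) = -6*(⅗ + j/5 + j*p) = -18/5 - 6*j/5 - 6*j*p)
I(J) = 1 - J
((-5*6*(-1))*26)*I(r(5, -2)) = ((-5*6*(-1))*26)*(1 - (-18/5 - 6/5*(-2) - 6*(-2)*5)) = (-30*(-1)*26)*(1 - (-18/5 + 12/5 + 60)) = (30*26)*(1 - 1*294/5) = 780*(1 - 294/5) = 780*(-289/5) = -45084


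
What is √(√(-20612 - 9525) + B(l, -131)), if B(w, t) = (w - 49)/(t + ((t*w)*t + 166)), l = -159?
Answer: √(35471332 + 465316343881*I*√30137)/682141 ≈ 9.3167 + 9.3167*I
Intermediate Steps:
B(w, t) = (-49 + w)/(166 + t + w*t²) (B(w, t) = (-49 + w)/(t + (w*t² + 166)) = (-49 + w)/(t + (166 + w*t²)) = (-49 + w)/(166 + t + w*t²))
√(√(-20612 - 9525) + B(l, -131)) = √(√(-20612 - 9525) + (-49 - 159)/(166 - 131 - 159*(-131)²)) = √(√(-30137) - 208/(166 - 131 - 159*17161)) = √(I*√30137 - 208/(166 - 131 - 2728599)) = √(I*√30137 - 208/(-2728564)) = √(I*√30137 - 1/2728564*(-208)) = √(I*√30137 + 52/682141) = √(52/682141 + I*√30137)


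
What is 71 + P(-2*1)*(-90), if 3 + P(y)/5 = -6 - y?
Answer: 3221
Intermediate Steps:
P(y) = -45 - 5*y (P(y) = -15 + 5*(-6 - y) = -15 + (-30 - 5*y) = -45 - 5*y)
71 + P(-2*1)*(-90) = 71 + (-45 - (-10))*(-90) = 71 + (-45 - 5*(-2))*(-90) = 71 + (-45 + 10)*(-90) = 71 - 35*(-90) = 71 + 3150 = 3221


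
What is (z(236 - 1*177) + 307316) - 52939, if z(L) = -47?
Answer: 254330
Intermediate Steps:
(z(236 - 1*177) + 307316) - 52939 = (-47 + 307316) - 52939 = 307269 - 52939 = 254330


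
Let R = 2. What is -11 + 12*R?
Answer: 13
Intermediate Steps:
-11 + 12*R = -11 + 12*2 = -11 + 24 = 13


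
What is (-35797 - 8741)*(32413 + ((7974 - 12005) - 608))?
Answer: -1236998412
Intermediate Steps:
(-35797 - 8741)*(32413 + ((7974 - 12005) - 608)) = -44538*(32413 + (-4031 - 608)) = -44538*(32413 - 4639) = -44538*27774 = -1236998412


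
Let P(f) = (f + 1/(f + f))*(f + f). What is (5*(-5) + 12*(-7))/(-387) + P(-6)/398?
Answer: 71633/154026 ≈ 0.46507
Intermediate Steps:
P(f) = 2*f*(f + 1/(2*f)) (P(f) = (f + 1/(2*f))*(2*f) = 2*f*(f + 1/(2*f)))
(5*(-5) + 12*(-7))/(-387) + P(-6)/398 = (5*(-5) + 12*(-7))/(-387) + (1 + 2*(-6)**2)/398 = (-25 - 84)*(-1/387) + (1 + 2*36)*(1/398) = -109*(-1/387) + (1 + 72)*(1/398) = 109/387 + 73*(1/398) = 109/387 + 73/398 = 71633/154026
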